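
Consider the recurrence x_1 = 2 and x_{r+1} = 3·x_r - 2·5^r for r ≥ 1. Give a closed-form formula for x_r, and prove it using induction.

Computing the first terms: x_1 = 2, x_2 = -4, x_3 = -62. This suggests x_r = 7·3^(r - 1) - 5^r.
For the base case r = 1: the formula gives 2 = 2 = x_1.
Suppose the result is true for r = j, so x_j = 7·3^(j - 1) - 5^j.
Then x_{j+1} = 3·x_j - 2·5^j = 3·(7·3^(j - 1) - 5^j) - 2·5^j = 7·3^j - 5^(j + 1) = 7·3^((j+1) - 1) - 5^(j+1),
which is the claimed formula at r = j+1.
By induction, the statement is established for all r ≥ 1.

x_r = 7·3^(r - 1) - 5^r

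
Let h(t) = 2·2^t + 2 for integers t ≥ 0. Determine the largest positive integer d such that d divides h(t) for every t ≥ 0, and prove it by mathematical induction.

d = 2

Computing the first values: h(0) = 4 and h(1) = 6; gcd(4, 6) = 2, so d ≤ 2.
We prove 2 | 2·2^t + 2 for all t ≥ 0 by induction on t.
For the base case t = 0: h(0) = 4 = 2·(2), so 2 | h(0).
Inductive step: assume the claim holds for t = m, i.e. 2 | h(m). Then
h(m+1) = 2·2^(m+1) + 2 = 2·(2·2^m + 2) - 2 = 2·h(m) - 2. The first term is divisible by 2 by the inductive hypothesis, and -2 is divisible by 2. Hence 2 | h(m+1).
By the principle of mathematical induction, the result holds for all t ≥ 0.
Therefore the largest such d is 2.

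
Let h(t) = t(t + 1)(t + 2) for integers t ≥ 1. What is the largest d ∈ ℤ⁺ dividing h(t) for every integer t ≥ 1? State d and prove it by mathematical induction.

d = 6

Computing the first values: h(1) = 6 and h(2) = 24; gcd(6, 24) = 6, so d ≤ 6.
We prove 6 | t(t + 1)(t + 2) for all t ≥ 1 by induction on t.
When t = 1: h(1) = 6 = 6·(1), so 6 | h(1).
Suppose the result is true for t = r, i.e. 6 | h(r). Then
h(r+1) − h(r) = (r+1)·(r+2)·(r+3) − r·(r+1)·(r+2) = (r+1)·(r+2)·[(r+3) − r] = 3·(r+1)·(r+2). The product of 2 consecutive integers is divisible by (2)! = 2, so h(r+1) − h(r) is divisible by 3·2 = 6. By the inductive hypothesis 6 | h(r), hence 6 | h(r+1).
This completes the induction.
Therefore the largest such d is 6.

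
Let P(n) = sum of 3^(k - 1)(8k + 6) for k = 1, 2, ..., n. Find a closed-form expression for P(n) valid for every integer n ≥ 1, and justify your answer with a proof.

We claim P(n) = 3^n(4n + 1) - 1 for all n ≥ 1.
Base step (n = 1): P(1) = 14, and the closed form gives 14. They agree.
Inductive step: suppose the statement holds for some k ≥ 1, so P(k) = 3^k(4k + 1) - 1.
Then P(k+1) = P(k) + (3^k(8k + 14)) = (3^k(4k + 1) - 1) + (3^k(8k + 14)).
Simplifying, P(k+1) = 12·3^k·k + 15·3^k - 1 = 3^(k+1)(4(k+1) + 1) - 1,
which is the closed form with n = k+1.
Hence, by induction on n, the claim holds for every n ≥ 1.

P(n) = 3^n(4n + 1) - 1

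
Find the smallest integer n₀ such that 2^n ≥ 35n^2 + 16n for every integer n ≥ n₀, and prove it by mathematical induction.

n₀ = 13

At n = 12: 4096 < 5232, so the inequality fails and n₀ ≥ 13. We prove 2^n ≥ 35n^2 + 16n for all n ≥ 13.
For the base case n = 13: 2^n = 8192 and 35n^2 + 16n = 6123, so 8192 ≥ 6123.
Inductive step: suppose the statement holds for some k ≥ 13, so 2^k ≥ 35k^2 + 16k.
Then 2^(k + 1) = 2·(2^k) ≥ 2·(35k^2 + 16k).
Also, for k ≥ 13 we have 2·(35k^2 + 16k) ≥ 35(k+1)^2 + 16(k+1), since 2·(35k^2 + 16k) − (35(k+1)^2 + 16(k+1)) = 35k^2 - 54k - 51, which is nonnegative for all k ≥ 13.
Combining, 2^(k + 1) ≥ 35(k+1)^2 + 16(k+1).
By the principle of mathematical induction, the result holds for all n ≥ 13.
Hence the smallest such n₀ is 13.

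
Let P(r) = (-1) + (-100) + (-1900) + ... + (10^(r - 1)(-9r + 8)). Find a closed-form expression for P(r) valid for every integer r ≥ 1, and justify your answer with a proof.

P(r) = 10^r(-r + 1) - 1

We claim P(r) = 10^r(-r + 1) - 1 for all r ≥ 1.
Base case (r = 1): P(1) = -1, and the closed form gives -1. They agree.
For the inductive step, assume it holds for an arbitrary j ≥ 1, so P(j) = 10^j(-j + 1) - 1.
Then P(j+1) = P(j) + (10^j(-9j - 1)) = (10^j(-j + 1) - 1) + (10^j(-9j - 1)).
Simplifying, P(j+1) = -10·10^j·j - 1 = 10^(j+1)(-(j+1) + 1) - 1,
which is the closed form with r = j+1.
This completes the induction.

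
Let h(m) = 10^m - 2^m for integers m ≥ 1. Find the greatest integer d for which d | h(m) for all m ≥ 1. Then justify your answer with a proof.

Computing the first values: h(1) = 8 and h(2) = 96; gcd(8, 96) = 8, so d ≤ 8.
We prove 8 | 10^m - 2^m for all m ≥ 1 by induction on m.
Base step (m = 1): h(1) = 8 = 8·(1), so 8 | h(1).
For the inductive step, assume it holds for an arbitrary k ≥ 1, i.e. 8 | h(k). Then
10^{k+1} − 2^{k+1} = 10·10^k − 2·2^k = 10·(10^k − 2^k) + (8)·2^k. The first term is divisible by 8 by the inductive hypothesis, and the second term (8)·2^k is divisible by 8 since 8 | 8. Hence 8 | h(k+1).
Hence, by induction on m, the claim holds for every m ≥ 1.
Therefore the largest such d is 8.

d = 8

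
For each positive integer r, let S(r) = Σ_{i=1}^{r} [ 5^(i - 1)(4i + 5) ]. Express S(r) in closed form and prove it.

We claim S(r) = 5^r(r + 1) - 1 for all r ≥ 1.
Base step (r = 1): S(1) = 9, and the closed form gives 9. They agree.
For the inductive step, assume it holds for an arbitrary i ≥ 1, so S(i) = 5^i(i + 1) - 1.
Then S(i+1) = S(i) + (5^i(4i + 9)) = (5^i(i + 1) - 1) + (5^i(4i + 9)).
Simplifying, S(i+1) = 5·5^i·i + 10·5^i - 1 = 5^(i+1)((i+1) + 1) - 1,
which is the closed form with r = i+1.
By induction, the statement is established for all r ≥ 1.

S(r) = 5^r(r + 1) - 1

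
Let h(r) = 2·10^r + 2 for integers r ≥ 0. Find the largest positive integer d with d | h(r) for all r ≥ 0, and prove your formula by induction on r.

Computing the first values: h(0) = 4 and h(1) = 22; gcd(4, 22) = 2, so d ≤ 2.
We prove 2 | 2·10^r + 2 for all r ≥ 0 by induction on r.
When r = 0: h(0) = 4 = 2·(2), so 2 | h(0).
For the inductive step, assume it holds for an arbitrary m ≥ 0, i.e. 2 | h(m). Then
h(m+1) = 2·10^(m+1) + 2 = 10·(2·10^m + 2) - 18 = 10·h(m) - 18. The first term is divisible by 2 by the inductive hypothesis, and -18 is divisible by 2. Hence 2 | h(m+1).
This completes the induction.
Therefore the largest such d is 2.

d = 2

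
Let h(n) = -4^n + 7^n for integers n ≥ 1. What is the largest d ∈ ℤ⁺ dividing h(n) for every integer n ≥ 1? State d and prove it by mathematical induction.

Computing the first values: h(1) = 3 and h(2) = 33; gcd(3, 33) = 3, so d ≤ 3.
We prove 3 | -4^n + 7^n for all n ≥ 1 by induction on n.
For the base case n = 1: h(1) = 3 = 3·(1), so 3 | h(1).
Inductive step: assume the claim holds for n = m, i.e. 3 | h(m). Then
7^{m+1} − 4^{m+1} = 7·7^m − 4·4^m = 7·(7^m − 4^m) + (3)·4^m. The first term is divisible by 3 by the inductive hypothesis, and the second term (3)·4^m is divisible by 3 since 3 | 3. Hence 3 | h(m+1).
This completes the induction.
Therefore the largest such d is 3.

d = 3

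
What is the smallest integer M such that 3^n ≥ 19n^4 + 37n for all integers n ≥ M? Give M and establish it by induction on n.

M = 12

At n = 11: 177147 < 278586, so the inequality fails and M ≥ 12. We prove 3^n ≥ 19n^4 + 37n for all n ≥ 12.
Base step (n = 12): 3^n = 531441 and 19n^4 + 37n = 394428, so 531441 ≥ 394428.
Suppose the result is true for n = r, so 3^r ≥ 19r^4 + 37r.
Then 3^(r + 1) = 3·(3^r) ≥ 3·(19r^4 + 37r).
Also, for r ≥ 12 we have 3·(19r^4 + 37r) ≥ 19(r+1)^4 + 37(r+1), since 3·(19r^4 + 37r) − (19(r+1)^4 + 37(r+1)) = 38r^4 - 76r^3 - 114r^2 - 2r - 56, which is nonnegative for all r ≥ 12.
Combining, 3^(r + 1) ≥ 19(r+1)^4 + 37(r+1).
By induction, the statement is established for all n ≥ 12.
Hence the smallest such M is 12.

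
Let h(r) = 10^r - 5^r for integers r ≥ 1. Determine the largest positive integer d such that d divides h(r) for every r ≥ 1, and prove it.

Computing the first values: h(1) = 5 and h(2) = 75; gcd(5, 75) = 5, so d ≤ 5.
We prove 5 | 10^r - 5^r for all r ≥ 1 by induction on r.
When r = 1: h(1) = 5 = 5·(1), so 5 | h(1).
For the inductive step, assume it holds for an arbitrary i ≥ 1, i.e. 5 | h(i). Then
10^{i+1} − 5^{i+1} = 10·10^i − 5·5^i = 10·(10^i − 5^i) + (5)·5^i. The first term is divisible by 5 by the inductive hypothesis, and the second term (5)·5^i is divisible by 5 since 5 | 5. Hence 5 | h(i+1).
By the principle of mathematical induction, the result holds for all r ≥ 1.
Therefore the largest such d is 5.

d = 5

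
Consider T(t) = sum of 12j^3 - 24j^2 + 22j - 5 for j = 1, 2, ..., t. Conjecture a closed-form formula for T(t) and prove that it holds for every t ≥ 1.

T(t) = t(3t^3 - 2t^2 + 2t + 2)

We claim T(t) = t(3t^3 - 2t^2 + 2t + 2) for all t ≥ 1.
For the base case t = 1: T(1) = 5, and the closed form gives 5. They agree.
Inductive step: suppose the statement holds for some j ≥ 1, so T(j) = j(3j^3 - 2j^2 + 2j + 2).
Then T(j+1) = T(j) + (12j^3 + 12j^2 + 10j + 5) = (j(3j^3 - 2j^2 + 2j + 2)) + (12j^3 + 12j^2 + 10j + 5).
Simplifying, T(j+1) = (j + 1)(3j^3 + 7j^2 + 7j + 5) = (j+1)(3(j+1)^3 - 2(j+1)^2 + 2(j+1) + 2),
which is the closed form with t = j+1.
By the principle of mathematical induction, the result holds for all t ≥ 1.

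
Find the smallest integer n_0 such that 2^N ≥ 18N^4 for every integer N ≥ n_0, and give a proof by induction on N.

n_0 = 23

At N = 22: 4194304 < 4216608, so the inequality fails and n_0 ≥ 23. We prove 2^N ≥ 18N^4 for all N ≥ 23.
Base step (N = 23): 2^N = 8388608 and 18N^4 = 5037138, so 8388608 ≥ 5037138.
Inductive step: suppose the statement holds for some m ≥ 23, so 2^m ≥ 18m^4.
Then 2^(m + 1) = 2·(2^m) ≥ 2·(18m^4).
Also, for m ≥ 23 we have 2·(18m^4) ≥ 18(m+1)^4, since 2 ≥ (1 + 1/m)^4 for all m ≥ 23.
Combining, 2^(m + 1) ≥ 18(m+1)^4.
By induction, the statement is established for all N ≥ 23.
Hence the smallest such n_0 is 23.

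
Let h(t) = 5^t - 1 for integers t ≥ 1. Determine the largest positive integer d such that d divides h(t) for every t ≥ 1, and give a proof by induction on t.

d = 4

Computing the first values: h(1) = 4 and h(2) = 24; gcd(4, 24) = 4, so d ≤ 4.
We prove 4 | 5^t - 1 for all t ≥ 1 by induction on t.
Base step (t = 1): h(1) = 4 = 4·(1), so 4 | h(1).
Inductive step: suppose the statement holds for some i ≥ 1, i.e. 4 | h(i). Then
5^{i+1} − 1^{i+1} = 5·5^i − 1·1^i = 5·(5^i − 1^i) + (4)·1^i. The first term is divisible by 4 by the inductive hypothesis, and the second term (4)·1^i is divisible by 4 since 4 | 4. Hence 4 | h(i+1).
Hence, by induction on t, the claim holds for every t ≥ 1.
Therefore the largest such d is 4.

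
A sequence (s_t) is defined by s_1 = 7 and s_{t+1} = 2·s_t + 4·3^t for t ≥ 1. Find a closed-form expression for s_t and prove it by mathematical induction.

Computing the first terms: s_1 = 7, s_2 = 26, s_3 = 88. This suggests s_t = -5·2^(t - 1) + 4·3^t.
For the base case t = 1: the formula gives 7 = 7 = s_1.
For the inductive step, assume it holds for an arbitrary k ≥ 1, so s_k = -5·2^(k - 1) + 4·3^k.
Then s_{k+1} = 2·s_k + 4·3^k = 2·(-5·2^(k - 1) + 4·3^k) + 4·3^k = -5·2^k + 4·3^(k + 1) = -5·2^((k+1) - 1) + 4·3^(k+1),
which is the claimed formula at t = k+1.
By induction, the statement is established for all t ≥ 1.

s_t = -5·2^(t - 1) + 4·3^t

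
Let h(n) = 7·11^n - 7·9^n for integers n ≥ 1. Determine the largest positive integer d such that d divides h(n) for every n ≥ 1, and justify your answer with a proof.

d = 14

Computing the first values: h(1) = 14 and h(2) = 280; gcd(14, 280) = 14, so d ≤ 14.
We prove 14 | 7·11^n - 7·9^n for all n ≥ 1 by induction on n.
For the base case n = 1: h(1) = 14 = 14·(1), so 14 | h(1).
Inductive step: assume the claim holds for n = m, i.e. 14 | h(m). Then
h(m+1) − 11·h(m) = (7·11^(m+1) - 7·9^(m+1)) − 11·(7·11^m - 7·9^m) = (-7)·9^m·(9 − 11) = (14)·9^m. Since 14 | h(m) by the inductive hypothesis, 14 | 11·h(m); and 14 | 14 since 14 = 14·1. Therefore 14 | h(m+1).
Hence, by induction on n, the claim holds for every n ≥ 1.
Therefore the largest such d is 14.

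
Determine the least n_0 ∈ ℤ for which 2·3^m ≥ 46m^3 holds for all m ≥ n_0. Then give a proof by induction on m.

n_0 = 9

At m = 8: 13122 < 23552, so the inequality fails and n_0 ≥ 9. We prove 2·3^m ≥ 46m^3 for all m ≥ 9.
When m = 9: 2·3^m = 39366 and 46m^3 = 33534, so 39366 ≥ 33534.
Inductive step: suppose the statement holds for some p ≥ 9, so 2·3^p ≥ 46p^3.
Then 2·3^(p + 1) = 3·(2·3^p) ≥ 3·(46p^3).
Also, for p ≥ 9 we have 3·(46p^3) ≥ 46(p+1)^3, since 3 ≥ (1 + 1/p)^3 for all p ≥ 9.
Combining, 2·3^(p + 1) ≥ 46(p+1)^3.
This completes the induction.
Hence the smallest such n_0 is 9.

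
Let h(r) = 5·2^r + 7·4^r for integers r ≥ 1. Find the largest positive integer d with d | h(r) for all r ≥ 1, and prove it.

Computing the first values: h(1) = 38 and h(2) = 132; gcd(38, 132) = 2, so d ≤ 2.
We prove 2 | 5·2^r + 7·4^r for all r ≥ 1 by induction on r.
Base case (r = 1): h(1) = 38 = 2·(19), so 2 | h(1).
Inductive step: assume the claim holds for r = p, i.e. 2 | h(p). Then
h(p+1) − 4·h(p) = (5·2^(p+1) + 7·4^(p+1)) − 4·(5·2^p + 7·4^p) = (5)·2^p·(2 − 4) = (-10)·2^p. Since 2 | h(p) by the inductive hypothesis, 2 | 4·h(p); and 2 | -10 since -10 = 2·-5. Therefore 2 | h(p+1).
By induction, the statement is established for all r ≥ 1.
Therefore the largest such d is 2.

d = 2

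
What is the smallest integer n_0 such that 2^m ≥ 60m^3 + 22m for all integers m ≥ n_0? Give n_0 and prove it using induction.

At m = 18: 262144 < 350316, so the inequality fails and n_0 ≥ 19. We prove 2^m ≥ 60m^3 + 22m for all m ≥ 19.
Base step (m = 19): 2^m = 524288 and 60m^3 + 22m = 411958, so 524288 ≥ 411958.
For the inductive step, assume it holds for an arbitrary k ≥ 19, so 2^k ≥ 60k^3 + 22k.
Then 2^(k + 1) = 2·(2^k) ≥ 2·(60k^3 + 22k).
Also, for k ≥ 19 we have 2·(60k^3 + 22k) ≥ 60(k+1)^3 + 22(k+1), since 2·(60k^3 + 22k) − (60(k+1)^3 + 22(k+1)) = 60k^3 - 180k^2 - 158k - 82, which is nonnegative for all k ≥ 19.
Combining, 2^(k + 1) ≥ 60(k+1)^3 + 22(k+1).
Hence, by induction on m, the claim holds for every m ≥ 19.
Hence the smallest such n_0 is 19.

n_0 = 19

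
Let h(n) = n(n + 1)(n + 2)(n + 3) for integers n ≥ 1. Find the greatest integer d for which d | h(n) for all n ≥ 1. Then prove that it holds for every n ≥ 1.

Computing the first values: h(1) = 24 and h(2) = 120; gcd(24, 120) = 24, so d ≤ 24.
We prove 24 | n(n + 1)(n + 2)(n + 3) for all n ≥ 1 by induction on n.
For the base case n = 1: h(1) = 24 = 24·(1), so 24 | h(1).
Inductive step: suppose the statement holds for some r ≥ 1, i.e. 24 | h(r). Then
h(r+1) − h(r) = (r+1)·(r+2)·(r+3)·(r+4) − r·(r+1)·(r+2)·(r+3) = (r+1)·(r+2)·(r+3)·[(r+4) − r] = 4·(r+1)·(r+2)·(r+3). The product of 3 consecutive integers is divisible by (3)! = 6, so h(r+1) − h(r) is divisible by 4·6 = 24. By the inductive hypothesis 24 | h(r), hence 24 | h(r+1).
Hence, by induction on n, the claim holds for every n ≥ 1.
Therefore the largest such d is 24.

d = 24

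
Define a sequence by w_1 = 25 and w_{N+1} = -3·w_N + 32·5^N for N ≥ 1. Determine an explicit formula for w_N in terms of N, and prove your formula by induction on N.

w_N = 5(-3)^(N - 1) + 4·5^N

Computing the first terms: w_1 = 25, w_2 = 85, w_3 = 545. This suggests w_N = 5(-3)^(N - 1) + 4·5^N.
Base step (N = 1): the formula gives 25 = 25 = w_1.
Inductive step: suppose the statement holds for some i ≥ 1, so w_i = 5(-3)^(i - 1) + 4·5^i.
Then w_{i+1} = -3·w_i + 32·5^i = -3·(5(-3)^(i - 1) + 4·5^i) + 32·5^i = 5(-3)^i + 4·5^(i + 1) = 5(-3)^((i+1) - 1) + 4·5^(i+1),
which is the claimed formula at N = i+1.
By the principle of mathematical induction, the result holds for all N ≥ 1.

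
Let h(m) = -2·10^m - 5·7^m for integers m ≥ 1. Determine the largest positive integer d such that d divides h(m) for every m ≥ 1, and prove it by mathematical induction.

d = 5

Computing the first values: h(1) = -55 and h(2) = -445; gcd(-55, -445) = 5, so d ≤ 5.
We prove 5 | -2·10^m - 5·7^m for all m ≥ 1 by induction on m.
For the base case m = 1: h(1) = -55 = 5·(-11), so 5 | h(1).
Inductive step: suppose the statement holds for some p ≥ 1, i.e. 5 | h(p). Then
h(p+1) − 10·h(p) = (-2·10^(p+1) - 5·7^(p+1)) − 10·(-2·10^p - 5·7^p) = (-5)·7^p·(7 − 10) = (15)·7^p. Since 5 | h(p) by the inductive hypothesis, 5 | 10·h(p); and 5 | 15 since 15 = 5·3. Therefore 5 | h(p+1).
By induction, the statement is established for all m ≥ 1.
Therefore the largest such d is 5.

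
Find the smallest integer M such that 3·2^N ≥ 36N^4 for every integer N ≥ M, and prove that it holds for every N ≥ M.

M = 22

At N = 21: 6291456 < 7001316, so the inequality fails and M ≥ 22. We prove 3·2^N ≥ 36N^4 for all N ≥ 22.
When N = 22: 3·2^N = 12582912 and 36N^4 = 8433216, so 12582912 ≥ 8433216.
For the inductive step, assume it holds for an arbitrary j ≥ 22, so 3·2^j ≥ 36j^4.
Then 3·2^(j + 1) = 2·(3·2^j) ≥ 2·(36j^4).
Also, for j ≥ 22 we have 2·(36j^4) ≥ 36(j+1)^4, since 2 ≥ (1 + 1/j)^4 for all j ≥ 22.
Combining, 3·2^(j + 1) ≥ 36(j+1)^4.
This completes the induction.
Hence the smallest such M is 22.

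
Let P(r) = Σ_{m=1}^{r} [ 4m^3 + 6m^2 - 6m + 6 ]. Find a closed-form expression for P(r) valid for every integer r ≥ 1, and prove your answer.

We claim P(r) = r(r + 4)(r^2 + 1) for all r ≥ 1.
When r = 1: P(1) = 10, and the closed form gives 10. They agree.
For the inductive step, assume it holds for an arbitrary m ≥ 1, so P(m) = m(m^3 + 4m^2 + m + 4).
Then P(m+1) = P(m) + (4m^3 + 18m^2 + 18m + 10) = (m(m^3 + 4m^2 + m + 4)) + (4m^3 + 18m^2 + 18m + 10).
Simplifying, P(m+1) = (m + 1)(m + 5)(m^2 + 2m + 2) = (m+1)((m+1) + 4)((m+1)^2 + 1),
which is the closed form with r = m+1.
This completes the induction.

P(r) = r(r + 4)(r^2 + 1)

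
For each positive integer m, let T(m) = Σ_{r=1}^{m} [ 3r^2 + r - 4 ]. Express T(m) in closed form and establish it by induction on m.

T(m) = m(m - 1)(m + 3)

We claim T(m) = m(m - 1)(m + 3) for all m ≥ 1.
When m = 1: T(1) = 0, and the closed form gives 0. They agree.
Inductive step: assume the claim holds for m = r, so T(r) = r(r^2 + 2r - 3).
Then T(r+1) = T(r) + (r(3r + 7)) = (r(r^2 + 2r - 3)) + (r(3r + 7)).
Simplifying, T(r+1) = r(r + 1)(r + 4) = (r+1)((r+1) - 1)((r+1) + 3),
which is the closed form with m = r+1.
Hence, by induction on m, the claim holds for every m ≥ 1.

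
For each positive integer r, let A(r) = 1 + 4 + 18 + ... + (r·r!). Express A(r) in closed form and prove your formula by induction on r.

A(r) = (r + 1)! - 1

We claim A(r) = (r + 1)! - 1 for all r ≥ 1.
Base case (r = 1): A(1) = 1, and the closed form gives 1. They agree.
Inductive step: suppose the statement holds for some p ≥ 1, so A(p) = (p + 1)! - 1.
Then A(p+1) = A(p) + ((p + 1)(p + 1)!) = ((p + 1)! - 1) + ((p + 1)(p + 1)!).
Simplifying, A(p+1) = ((p+1) + 1)! - 1,
which is the closed form with r = p+1.
By the principle of mathematical induction, the result holds for all r ≥ 1.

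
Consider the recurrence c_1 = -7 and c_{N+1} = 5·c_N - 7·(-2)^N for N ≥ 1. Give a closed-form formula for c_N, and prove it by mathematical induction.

c_N = (-2)^N - 5^N

Computing the first terms: c_1 = -7, c_2 = -21, c_3 = -133. This suggests c_N = (-2)^N - 5^N.
For the base case N = 1: the formula gives -7 = -7 = c_1.
For the inductive step, assume it holds for an arbitrary m ≥ 1, so c_m = (-2)^m - 5^m.
Then c_{m+1} = 5·c_m - 7·(-2)^m = 5·((-2)^m - 5^m) - 7·(-2)^m = (-2)^(m + 1) - 5^(m + 1),
which is the claimed formula at N = m+1.
Hence, by induction on N, the claim holds for every N ≥ 1.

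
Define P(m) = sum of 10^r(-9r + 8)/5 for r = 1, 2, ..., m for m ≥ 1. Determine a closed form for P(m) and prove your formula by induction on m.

We claim P(m) = 2·10^m(-m + 1) - 2 for all m ≥ 1.
Base step (m = 1): P(1) = -2, and the closed form gives -2. They agree.
For the inductive step, assume it holds for an arbitrary r ≥ 1, so P(r) = 2·10^r(-r + 1) - 2.
Then P(r+1) = P(r) + (10^r(-18r - 2)) = (2·10^r(-r + 1) - 2) + (10^r(-18r - 2)).
Simplifying, P(r+1) = -20·10^r·r - 2 = 2·10^(r+1)(-(r+1) + 1) - 2,
which is the closed form with m = r+1.
By the principle of mathematical induction, the result holds for all m ≥ 1.

P(m) = 2·10^m(-m + 1) - 2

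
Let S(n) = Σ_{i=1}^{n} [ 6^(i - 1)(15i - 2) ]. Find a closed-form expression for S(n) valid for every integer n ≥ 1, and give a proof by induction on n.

We claim S(n) = 6^n(3n - 1) + 1 for all n ≥ 1.
When n = 1: S(1) = 13, and the closed form gives 13. They agree.
Inductive step: suppose the statement holds for some i ≥ 1, so S(i) = 6^i(3i - 1) + 1.
Then S(i+1) = S(i) + (6^i(15i + 13)) = (6^i(3i - 1) + 1) + (6^i(15i + 13)).
Simplifying, S(i+1) = 18·6^i·i + 12·6^i + 1 = 6^(i+1)(3(i+1) - 1) + 1,
which is the closed form with n = i+1.
Hence, by induction on n, the claim holds for every n ≥ 1.

S(n) = 6^n(3n - 1) + 1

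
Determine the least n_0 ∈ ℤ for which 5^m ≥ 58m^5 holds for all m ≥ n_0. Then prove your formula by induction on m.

At m = 9: 1953125 < 3424842, so the inequality fails and n_0 ≥ 10. We prove 5^m ≥ 58m^5 for all m ≥ 10.
When m = 10: 5^m = 9765625 and 58m^5 = 5800000, so 9765625 ≥ 5800000.
Suppose the result is true for m = p, so 5^p ≥ 58p^5.
Then 5^(p + 1) = 5·(5^p) ≥ 5·(58p^5).
Also, for p ≥ 10 we have 5·(58p^5) ≥ 58(p+1)^5, since 5 ≥ (1 + 1/p)^5 for all p ≥ 10.
Combining, 5^(p + 1) ≥ 58(p+1)^5.
By induction, the statement is established for all m ≥ 10.
Hence the smallest such n_0 is 10.

n_0 = 10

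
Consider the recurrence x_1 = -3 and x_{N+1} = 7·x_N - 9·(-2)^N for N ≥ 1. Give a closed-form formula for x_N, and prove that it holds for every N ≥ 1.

x_N = (-2)^N - 7^(N - 1)

Computing the first terms: x_1 = -3, x_2 = -3, x_3 = -57. This suggests x_N = (-2)^N - 7^(N - 1).
Base step (N = 1): the formula gives -3 = -3 = x_1.
Inductive step: assume the claim holds for N = m, so x_m = (-2)^m - 7^(m - 1).
Then x_{m+1} = 7·x_m - 9·(-2)^m = 7·((-2)^m - 7^(m - 1)) - 9·(-2)^m = (-2)^(m + 1) - 7^m = (-2)^(m+1) - 7^((m+1) - 1),
which is the claimed formula at N = m+1.
By induction, the statement is established for all N ≥ 1.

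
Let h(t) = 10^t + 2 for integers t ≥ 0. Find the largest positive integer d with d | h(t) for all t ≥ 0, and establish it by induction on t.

d = 3

Computing the first values: h(0) = 3 and h(1) = 12; gcd(3, 12) = 3, so d ≤ 3.
We prove 3 | 10^t + 2 for all t ≥ 0 by induction on t.
For the base case t = 0: h(0) = 3 = 3·(1), so 3 | h(0).
Inductive step: suppose the statement holds for some k ≥ 0, i.e. 3 | h(k). Then
h(k+1) = 10^(k+1) + 2 = 10·(10^k + 2) - 18 = 10·h(k) - 18. The first term is divisible by 3 by the inductive hypothesis, and -18 is divisible by 3. Hence 3 | h(k+1).
Hence, by induction on t, the claim holds for every t ≥ 0.
Therefore the largest such d is 3.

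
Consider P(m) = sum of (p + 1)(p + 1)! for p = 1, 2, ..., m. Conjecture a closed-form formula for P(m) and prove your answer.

P(m) = (m + 2)! - 2

We claim P(m) = (m + 2)! - 2 for all m ≥ 1.
When m = 1: P(1) = 4, and the closed form gives 4. They agree.
Inductive step: assume the claim holds for m = p, so P(p) = (p + 2)! - 2.
Then P(p+1) = P(p) + ((p + 2)(p + 2)!) = ((p + 2)! - 2) + ((p + 2)(p + 2)!).
Simplifying, P(p+1) = ((p+1) + 2)! - 2,
which is the closed form with m = p+1.
This completes the induction.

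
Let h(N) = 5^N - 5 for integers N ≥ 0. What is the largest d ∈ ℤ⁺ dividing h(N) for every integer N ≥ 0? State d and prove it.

Computing the first values: h(0) = -4 and h(1) = 0; gcd(-4, 0) = 4, so d ≤ 4.
We prove 4 | 5^N - 5 for all N ≥ 0 by induction on N.
For the base case N = 0: h(0) = -4 = 4·(-1), so 4 | h(0).
Inductive step: assume the claim holds for N = j, i.e. 4 | h(j). Then
h(j+1) = 5^(j+1) - 5 = 5·(5^j - 5) + 20 = 5·h(j) + 20. The first term is divisible by 4 by the inductive hypothesis, and 20 is divisible by 4. Hence 4 | h(j+1).
By induction, the statement is established for all N ≥ 0.
Therefore the largest such d is 4.

d = 4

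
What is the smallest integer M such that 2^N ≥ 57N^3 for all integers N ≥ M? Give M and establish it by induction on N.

M = 19

At N = 18: 262144 < 332424, so the inequality fails and M ≥ 19. We prove 2^N ≥ 57N^3 for all N ≥ 19.
For the base case N = 19: 2^N = 524288 and 57N^3 = 390963, so 524288 ≥ 390963.
Suppose the result is true for N = k, so 2^k ≥ 57k^3.
Then 2^(k + 1) = 2·(2^k) ≥ 2·(57k^3).
Also, for k ≥ 19 we have 2·(57k^3) ≥ 57(k+1)^3, since 2 ≥ (1 + 1/k)^3 for all k ≥ 19.
Combining, 2^(k + 1) ≥ 57(k+1)^3.
This completes the induction.
Hence the smallest such M is 19.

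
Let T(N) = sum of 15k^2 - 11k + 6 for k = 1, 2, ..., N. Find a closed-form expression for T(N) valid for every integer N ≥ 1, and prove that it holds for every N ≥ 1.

We claim T(N) = N(5N^2 + 2N + 3) for all N ≥ 1.
Base step (N = 1): T(1) = 10, and the closed form gives 10. They agree.
For the inductive step, assume it holds for an arbitrary k ≥ 1, so T(k) = k(5k^2 + 2k + 3).
Then T(k+1) = T(k) + (15k^2 + 19k + 10) = (k(5k^2 + 2k + 3)) + (15k^2 + 19k + 10).
Simplifying, T(k+1) = (k + 1)(5k^2 + 12k + 10) = (k+1)(5(k+1)^2 + 2(k+1) + 3),
which is the closed form with N = k+1.
This completes the induction.

T(N) = N(5N^2 + 2N + 3)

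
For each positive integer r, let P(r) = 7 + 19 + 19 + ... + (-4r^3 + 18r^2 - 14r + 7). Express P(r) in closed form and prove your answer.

We claim P(r) = -r(r^3 - 4r^2 - r - 3) for all r ≥ 1.
For the base case r = 1: P(1) = 7, and the closed form gives 7. They agree.
For the inductive step, assume it holds for an arbitrary j ≥ 1, so P(j) = j(-j^3 + 4j^2 + j + 3).
Then P(j+1) = P(j) + (-4j^3 + 6j^2 + 10j + 7) = (j(-j^3 + 4j^2 + j + 3)) + (-4j^3 + 6j^2 + 10j + 7).
Simplifying, P(j+1) = -(j + 1)(j^3 - j^2 - 6j - 7) = -(j+1)((j+1)^3 - 4(j+1)^2 - (j+1) - 3),
which is the closed form with r = j+1.
By the principle of mathematical induction, the result holds for all r ≥ 1.

P(r) = -r(r^3 - 4r^2 - r - 3)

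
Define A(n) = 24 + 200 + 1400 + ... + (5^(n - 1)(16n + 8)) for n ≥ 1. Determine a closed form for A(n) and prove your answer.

A(n) = 5^n(4n + 1) - 1

We claim A(n) = 5^n(4n + 1) - 1 for all n ≥ 1.
When n = 1: A(1) = 24, and the closed form gives 24. They agree.
Inductive step: assume the claim holds for n = i, so A(i) = 5^i(4i + 1) - 1.
Then A(i+1) = A(i) + (5^i(16i + 24)) = (5^i(4i + 1) - 1) + (5^i(16i + 24)).
Simplifying, A(i+1) = 20·5^i·i + 25·5^i - 1 = 5^(i+1)(4(i+1) + 1) - 1,
which is the closed form with n = i+1.
This completes the induction.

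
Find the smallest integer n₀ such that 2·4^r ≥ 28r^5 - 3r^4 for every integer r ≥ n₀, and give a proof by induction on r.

n₀ = 11

At r = 10: 2097152 < 2770000, so the inequality fails and n₀ ≥ 11. We prove 2·4^r ≥ 28r^5 - 3r^4 for all r ≥ 11.
Base step (r = 11): 2·4^r = 8388608 and 28r^5 - 3r^4 = 4465505, so 8388608 ≥ 4465505.
Inductive step: assume the claim holds for r = m, so 2·4^m ≥ 28m^5 - 3m^4.
Then 2·4^(m + 1) = 4·(2·4^m) ≥ 4·(28m^5 - 3m^4).
Also, for m ≥ 11 we have 4·(28m^5 - 3m^4) ≥ 28(m+1)^5 - 3(m+1)^4, since 4·(28m^5 - 3m^4) − (28(m+1)^5 - 3(m+1)^4) = 84m^5 - 149m^4 - 268m^3 - 262m^2 - 128m - 25, which is nonnegative for all m ≥ 11.
Combining, 2·4^(m + 1) ≥ 28(m+1)^5 - 3(m+1)^4.
By the principle of mathematical induction, the result holds for all r ≥ 11.
Hence the smallest such n₀ is 11.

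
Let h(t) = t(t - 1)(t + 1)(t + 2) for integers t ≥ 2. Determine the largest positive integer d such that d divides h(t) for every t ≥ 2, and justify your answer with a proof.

d = 24

Computing the first values: h(2) = 24 and h(3) = 120; gcd(24, 120) = 24, so d ≤ 24.
We prove 24 | t(t - 1)(t + 1)(t + 2) for all t ≥ 2 by induction on t.
For the base case t = 2: h(2) = 24 = 24·(1), so 24 | h(2).
Suppose the result is true for t = m, i.e. 24 | h(m). Then
h(m+1) − h(m) = m·(m+1)·(m+2)·(m+3) − (m-1)·m·(m+1)·(m+2) = m·(m+1)·(m+2)·[(m+3) − (m-1)] = 4·m·(m+1)·(m+2). The product of 3 consecutive integers is divisible by (3)! = 6, so h(m+1) − h(m) is divisible by 4·6 = 24. By the inductive hypothesis 24 | h(m), hence 24 | h(m+1).
This completes the induction.
Therefore the largest such d is 24.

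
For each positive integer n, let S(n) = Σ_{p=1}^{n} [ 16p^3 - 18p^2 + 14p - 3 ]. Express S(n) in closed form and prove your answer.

We claim S(n) = n(2n + 1)(2n^2 + 1) for all n ≥ 1.
When n = 1: S(1) = 9, and the closed form gives 9. They agree.
Inductive step: suppose the statement holds for some p ≥ 1, so S(p) = p(4p^3 + 2p^2 + 2p + 1).
Then S(p+1) = S(p) + (16p^3 + 30p^2 + 26p + 9) = (p(4p^3 + 2p^2 + 2p + 1)) + (16p^3 + 30p^2 + 26p + 9).
Simplifying, S(p+1) = (p + 1)(2p + 3)(2p^2 + 4p + 3) = (p+1)(2(p+1) + 1)(2(p+1)^2 + 1),
which is the closed form with n = p+1.
By induction, the statement is established for all n ≥ 1.

S(n) = n(2n + 1)(2n^2 + 1)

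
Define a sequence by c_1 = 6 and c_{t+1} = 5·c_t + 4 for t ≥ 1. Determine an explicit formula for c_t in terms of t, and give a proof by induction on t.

Computing the first terms: c_1 = 6, c_2 = 34, c_3 = 174. This suggests c_t = 7·5^(t - 1) - 1.
For the base case t = 1: the formula gives 6 = 6 = c_1.
For the inductive step, assume it holds for an arbitrary r ≥ 1, so c_r = 7·5^(r - 1) - 1.
Then c_{r+1} = 5·c_r + 4 = 5·(7·5^(r - 1) - 1) + 4 = 7·5^r - 1 = 7·5^((r+1) - 1) - 1,
which is the claimed formula at t = r+1.
Hence, by induction on t, the claim holds for every t ≥ 1.

c_t = 7·5^(t - 1) - 1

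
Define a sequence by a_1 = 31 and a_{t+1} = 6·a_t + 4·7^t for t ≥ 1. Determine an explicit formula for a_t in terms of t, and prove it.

Computing the first terms: a_1 = 31, a_2 = 214, a_3 = 1480. This suggests a_t = 3·6^(t - 1) + 4·7^t.
For the base case t = 1: the formula gives 31 = 31 = a_1.
Inductive step: suppose the statement holds for some i ≥ 1, so a_i = 3·6^(i - 1) + 4·7^i.
Then a_{i+1} = 6·a_i + 4·7^i = 6·(3·6^(i - 1) + 4·7^i) + 4·7^i = 3·6^i + 4·7^(i + 1) = 3·6^((i+1) - 1) + 4·7^(i+1),
which is the claimed formula at t = i+1.
This completes the induction.

a_t = 3·6^(t - 1) + 4·7^t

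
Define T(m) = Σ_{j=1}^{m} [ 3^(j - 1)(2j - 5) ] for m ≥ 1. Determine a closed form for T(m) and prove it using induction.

We claim T(m) = 3^m(m - 3) + 3 for all m ≥ 1.
Base case (m = 1): T(1) = -3, and the closed form gives -3. They agree.
Inductive step: suppose the statement holds for some j ≥ 1, so T(j) = 3^j(j - 3) + 3.
Then T(j+1) = T(j) + (3^j(2j - 3)) = (3^j(j - 3) + 3) + (3^j(2j - 3)).
Simplifying, T(j+1) = 3·3^j·j - 6·3^j + 3 = 3^(j+1)((j+1) - 3) + 3,
which is the closed form with m = j+1.
Hence, by induction on m, the claim holds for every m ≥ 1.

T(m) = 3^m(m - 3) + 3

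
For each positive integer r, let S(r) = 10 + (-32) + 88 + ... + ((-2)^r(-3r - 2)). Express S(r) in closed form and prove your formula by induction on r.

We claim S(r) = -2(-2)^r(r + 1) + 2 for all r ≥ 1.
When r = 1: S(1) = 10, and the closed form gives 10. They agree.
Suppose the result is true for r = i, so S(i) = -2(-2)^i(i + 1) + 2.
Then S(i+1) = S(i) + (2(-2)^i(3i + 5)) = (-2(-2)^i(i + 1) + 2) + (2(-2)^i(3i + 5)).
Simplifying, S(i+1) = 4(-2)^i·i + 8(-2)^i + 2 = -2(-2)^(i+1)((i+1) + 1) + 2,
which is the closed form with r = i+1.
This completes the induction.

S(r) = -2(-2)^r(r + 1) + 2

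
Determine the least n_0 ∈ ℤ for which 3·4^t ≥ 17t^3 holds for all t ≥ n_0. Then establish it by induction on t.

At t = 4: 768 < 1088, so the inequality fails and n_0 ≥ 5. We prove 3·4^t ≥ 17t^3 for all t ≥ 5.
Base step (t = 5): 3·4^t = 3072 and 17t^3 = 2125, so 3072 ≥ 2125.
Inductive step: assume the claim holds for t = m, so 3·4^m ≥ 17m^3.
Then 3·4^(m + 1) = 4·(3·4^m) ≥ 4·(17m^3).
Also, for m ≥ 5 we have 4·(17m^3) ≥ 17(m+1)^3, since 4 ≥ (1 + 1/m)^3 for all m ≥ 5.
Combining, 3·4^(m + 1) ≥ 17(m+1)^3.
Hence, by induction on t, the claim holds for every t ≥ 5.
Hence the smallest such n_0 is 5.

n_0 = 5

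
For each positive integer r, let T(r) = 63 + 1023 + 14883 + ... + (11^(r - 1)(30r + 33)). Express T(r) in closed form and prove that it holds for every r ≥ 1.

T(r) = 3·11^r(r + 1) - 3

We claim T(r) = 3·11^r(r + 1) - 3 for all r ≥ 1.
Base case (r = 1): T(1) = 63, and the closed form gives 63. They agree.
Inductive step: suppose the statement holds for some p ≥ 1, so T(p) = 3·11^p(p + 1) - 3.
Then T(p+1) = T(p) + (11^p(30p + 63)) = (3·11^p(p + 1) - 3) + (11^p(30p + 63)).
Simplifying, T(p+1) = 33·11^p·p + 66·11^p - 3 = 3·11^(p+1)((p+1) + 1) - 3,
which is the closed form with r = p+1.
This completes the induction.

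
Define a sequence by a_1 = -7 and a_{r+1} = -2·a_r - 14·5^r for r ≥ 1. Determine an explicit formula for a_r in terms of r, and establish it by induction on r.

Computing the first terms: a_1 = -7, a_2 = -56, a_3 = -238. This suggests a_r = 3(-2)^(r - 1) - 2·5^r.
Base step (r = 1): the formula gives -7 = -7 = a_1.
Suppose the result is true for r = i, so a_i = 3(-2)^(i - 1) - 2·5^i.
Then a_{i+1} = -2·a_i - 14·5^i = -2·(3(-2)^(i - 1) - 2·5^i) - 14·5^i = 3(-2)^i - 2·5^(i + 1) = 3(-2)^((i+1) - 1) - 2·5^(i+1),
which is the claimed formula at r = i+1.
By the principle of mathematical induction, the result holds for all r ≥ 1.

a_r = 3(-2)^(r - 1) - 2·5^r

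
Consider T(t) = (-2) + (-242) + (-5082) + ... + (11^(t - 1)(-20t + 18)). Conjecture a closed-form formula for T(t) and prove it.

T(t) = 2·11^t(-t + 1) - 2

We claim T(t) = 2·11^t(-t + 1) - 2 for all t ≥ 1.
When t = 1: T(1) = -2, and the closed form gives -2. They agree.
Suppose the result is true for t = j, so T(j) = 2·11^j(-j + 1) - 2.
Then T(j+1) = T(j) + (11^j(-20j - 2)) = (2·11^j(-j + 1) - 2) + (11^j(-20j - 2)).
Simplifying, T(j+1) = -22·11^j·j - 2 = 2·11^(j+1)(-(j+1) + 1) - 2,
which is the closed form with t = j+1.
Hence, by induction on t, the claim holds for every t ≥ 1.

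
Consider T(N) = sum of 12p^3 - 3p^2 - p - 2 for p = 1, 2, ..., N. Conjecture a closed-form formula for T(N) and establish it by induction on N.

T(N) = N(3N^3 + 5N^2 + N - 3)

We claim T(N) = N(3N^3 + 5N^2 + N - 3) for all N ≥ 1.
Base step (N = 1): T(1) = 6, and the closed form gives 6. They agree.
For the inductive step, assume it holds for an arbitrary p ≥ 1, so T(p) = p(3p^3 + 5p^2 + p - 3).
Then T(p+1) = T(p) + (12p^3 + 33p^2 + 29p + 6) = (p(3p^3 + 5p^2 + p - 3)) + (12p^3 + 33p^2 + 29p + 6).
Simplifying, T(p+1) = (p + 1)(3p^3 + 14p^2 + 20p + 6) = (p+1)(3(p+1)^3 + 5(p+1)^2 + (p+1) - 3),
which is the closed form with N = p+1.
By the principle of mathematical induction, the result holds for all N ≥ 1.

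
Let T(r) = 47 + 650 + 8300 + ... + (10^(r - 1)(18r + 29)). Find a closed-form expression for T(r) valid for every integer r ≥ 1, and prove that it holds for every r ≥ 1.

We claim T(r) = 10^r(2r + 3) - 3 for all r ≥ 1.
Base case (r = 1): T(1) = 47, and the closed form gives 47. They agree.
Suppose the result is true for r = p, so T(p) = 10^p(2p + 3) - 3.
Then T(p+1) = T(p) + (10^p(18p + 47)) = (10^p(2p + 3) - 3) + (10^p(18p + 47)).
Simplifying, T(p+1) = 20·10^p·p + 50·10^p - 3 = 10^(p+1)(2(p+1) + 3) - 3,
which is the closed form with r = p+1.
This completes the induction.

T(r) = 10^r(2r + 3) - 3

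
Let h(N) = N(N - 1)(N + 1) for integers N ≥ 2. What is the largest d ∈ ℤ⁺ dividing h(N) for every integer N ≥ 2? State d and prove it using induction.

d = 6

Computing the first values: h(2) = 6 and h(3) = 24; gcd(6, 24) = 6, so d ≤ 6.
We prove 6 | N(N - 1)(N + 1) for all N ≥ 2 by induction on N.
When N = 2: h(2) = 6 = 6·(1), so 6 | h(2).
For the inductive step, assume it holds for an arbitrary m ≥ 2, i.e. 6 | h(m). Then
h(m+1) − h(m) = m·(m+1)·(m+2) − (m-1)·m·(m+1) = m·(m+1)·[(m+2) − (m-1)] = 3·m·(m+1). The product of 2 consecutive integers is divisible by (2)! = 2, so h(m+1) − h(m) is divisible by 3·2 = 6. By the inductive hypothesis 6 | h(m), hence 6 | h(m+1).
By the principle of mathematical induction, the result holds for all N ≥ 2.
Therefore the largest such d is 6.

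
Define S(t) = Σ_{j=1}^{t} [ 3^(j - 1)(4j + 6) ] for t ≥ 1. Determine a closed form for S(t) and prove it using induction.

S(t) = 2·3^t(t + 1) - 2

We claim S(t) = 2·3^t(t + 1) - 2 for all t ≥ 1.
When t = 1: S(1) = 10, and the closed form gives 10. They agree.
Inductive step: suppose the statement holds for some j ≥ 1, so S(j) = 2·3^j(j + 1) - 2.
Then S(j+1) = S(j) + (3^j(4j + 10)) = (2·3^j(j + 1) - 2) + (3^j(4j + 10)).
Simplifying, S(j+1) = 6·3^j·j + 12·3^j - 2 = 2·3^(j+1)((j+1) + 1) - 2,
which is the closed form with t = j+1.
This completes the induction.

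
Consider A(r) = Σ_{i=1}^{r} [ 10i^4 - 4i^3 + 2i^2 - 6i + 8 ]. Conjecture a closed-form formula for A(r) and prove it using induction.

A(r) = r(2r^4 + 4r^3 + 2r^2 - 3r + 5)

We claim A(r) = r(2r^4 + 4r^3 + 2r^2 - 3r + 5) for all r ≥ 1.
Base case (r = 1): A(1) = 10, and the closed form gives 10. They agree.
Inductive step: suppose the statement holds for some i ≥ 1, so A(i) = i(2i^4 + 4i^3 + 2i^2 - 3i + 5).
Then A(i+1) = A(i) + (10i^4 + 36i^3 + 50i^2 + 26i + 10) = (i(2i^4 + 4i^3 + 2i^2 - 3i + 5)) + (10i^4 + 36i^3 + 50i^2 + 26i + 10).
Simplifying, A(i+1) = (i + 1)(2i^4 + 12i^3 + 26i^2 + 21i + 10) = (i+1)(2(i+1)^4 + 4(i+1)^3 + 2(i+1)^2 - 3(i+1) + 5),
which is the closed form with r = i+1.
By the principle of mathematical induction, the result holds for all r ≥ 1.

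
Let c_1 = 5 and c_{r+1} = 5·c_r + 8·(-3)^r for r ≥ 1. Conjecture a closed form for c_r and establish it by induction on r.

c_r = -(-3)^r + 2·5^(r - 1)

Computing the first terms: c_1 = 5, c_2 = 1, c_3 = 77. This suggests c_r = -(-3)^r + 2·5^(r - 1).
Base step (r = 1): the formula gives 5 = 5 = c_1.
Suppose the result is true for r = j, so c_j = -(-3)^j + 2·5^(j - 1).
Then c_{j+1} = 5·c_j + 8·(-3)^j = 5·(-(-3)^j + 2·5^(j - 1)) + 8·(-3)^j = -(-3)^(j + 1) + 2·5^j = -(-3)^(j+1) + 2·5^((j+1) - 1),
which is the claimed formula at r = j+1.
Hence, by induction on r, the claim holds for every r ≥ 1.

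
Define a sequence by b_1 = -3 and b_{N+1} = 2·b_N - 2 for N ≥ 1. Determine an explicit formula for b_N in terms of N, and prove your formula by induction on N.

b_N = -5·2^(N - 1) + 2

Computing the first terms: b_1 = -3, b_2 = -8, b_3 = -18. This suggests b_N = -5·2^(N - 1) + 2.
For the base case N = 1: the formula gives -3 = -3 = b_1.
For the inductive step, assume it holds for an arbitrary j ≥ 1, so b_j = -5·2^(j - 1) + 2.
Then b_{j+1} = 2·b_j - 2 = 2·(-5·2^(j - 1) + 2) - 2 = -5·2^j + 2 = -5·2^((j+1) - 1) + 2,
which is the claimed formula at N = j+1.
Hence, by induction on N, the claim holds for every N ≥ 1.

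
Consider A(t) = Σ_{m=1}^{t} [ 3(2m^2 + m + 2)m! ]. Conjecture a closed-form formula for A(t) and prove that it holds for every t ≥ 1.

A(t) = (6t + 3)(t + 1)! - 3

We claim A(t) = (6t + 3)(t + 1)! - 3 for all t ≥ 1.
For the base case t = 1: A(1) = 15, and the closed form gives 15. They agree.
Inductive step: suppose the statement holds for some m ≥ 1, so A(m) = (6m + 3)(m + 1)! - 3.
Then A(m+1) = A(m) + (3(2m^2 + 5m + 5)(m + 1)!) = ((6m + 3)(m + 1)! - 3) + (3(2m^2 + 5m + 5)(m + 1)!).
Simplifying, A(m+1) = (6(m+1) + 3)((m+1) + 1)! - 3,
which is the closed form with t = m+1.
By induction, the statement is established for all t ≥ 1.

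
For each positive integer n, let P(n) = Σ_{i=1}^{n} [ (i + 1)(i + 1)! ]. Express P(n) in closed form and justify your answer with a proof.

P(n) = (n + 2)! - 2

We claim P(n) = (n + 2)! - 2 for all n ≥ 1.
When n = 1: P(1) = 4, and the closed form gives 4. They agree.
Inductive step: assume the claim holds for n = i, so P(i) = (i + 2)! - 2.
Then P(i+1) = P(i) + ((i + 2)(i + 2)!) = ((i + 2)! - 2) + ((i + 2)(i + 2)!).
Simplifying, P(i+1) = ((i+1) + 2)! - 2,
which is the closed form with n = i+1.
By the principle of mathematical induction, the result holds for all n ≥ 1.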